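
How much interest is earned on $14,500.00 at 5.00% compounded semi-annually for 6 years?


Compound interest earned = final amount − principal.
A = P(1 + r/n)^(nt) = $14,500.00 × (1 + 0.05/2)^(2 × 6) = $19,500.89
Interest = A − P = $19,500.89 − $14,500.00 = $5,000.89

Interest = A - P = $5,000.89


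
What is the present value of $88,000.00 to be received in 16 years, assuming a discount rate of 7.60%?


Present value formula: PV = FV / (1 + r)^t
PV = $88,000.00 / (1 + 0.076)^16
PV = $88,000.00 / 3.228467
PV = $27,257.52

PV = FV / (1 + r)^t = $27,257.52


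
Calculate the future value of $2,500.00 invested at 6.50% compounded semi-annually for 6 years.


Compound interest formula: A = P(1 + r/n)^(nt)
A = $2,500.00 × (1 + 0.065/2)^(2 × 6)
Growth factor: (1 + 0.065/2)^12 = 1.467847
A = $2,500.00 × 1.467847
A = $3,669.62

A = P(1 + r/n)^(nt) = $3,669.62


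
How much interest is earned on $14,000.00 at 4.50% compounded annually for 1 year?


Compound interest earned = final amount − principal.
A = P(1 + r/n)^(nt) = $14,000.00 × (1 + 0.045/1)^(1 × 1) = $14,630.00
Interest = A − P = $14,630.00 − $14,000.00 = $630.00

Interest = A - P = $630.00


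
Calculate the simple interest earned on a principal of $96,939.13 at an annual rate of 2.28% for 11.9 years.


Simple interest formula: I = P × r × t
I = $96,939.13 × 0.0228 × 11.9
I = $26,301.52

I = P × r × t = $26,301.52


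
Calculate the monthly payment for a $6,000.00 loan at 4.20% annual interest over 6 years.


Loan payment formula: PMT = PV × r / (1 − (1 + r)^(−n))
Monthly rate r = 0.042/12 = 0.0035, n = 72 months
Denominator: 1 − (1 + 0.042/12)^(−72) = 0.222413
PMT = $6,000.00 × (0.042/12) / 0.222413
PMT = $94.42 per month

PMT = PV × r / (1-(1+r)^(-n)) = $94.42/month


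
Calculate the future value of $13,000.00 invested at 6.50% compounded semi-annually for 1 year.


Compound interest formula: A = P(1 + r/n)^(nt)
A = $13,000.00 × (1 + 0.065/2)^(2 × 1)
Growth factor: (1 + 0.065/2)^2 = 1.066056
A = $13,000.00 × 1.066056
A = $13,858.73

A = P(1 + r/n)^(nt) = $13,858.73


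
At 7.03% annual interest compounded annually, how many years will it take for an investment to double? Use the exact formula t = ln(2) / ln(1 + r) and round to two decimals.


Doubling condition: (1 + r)^t = 2
Take ln of both sides: t × ln(1 + r) = ln(2)
t = ln(2) / ln(1 + r)
t = 0.693147 / 0.067939
t = 10.20

t = ln(2) / ln(1 + r) = 10.20 years


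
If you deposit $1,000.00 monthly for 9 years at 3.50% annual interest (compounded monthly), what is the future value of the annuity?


Future value of an ordinary annuity: FV = PMT × ((1 + r)^n − 1) / r
Monthly rate r = 0.035/12 ≈ 0.00291667, n = 108
FV = $1,000.00 × ((1 + 0.035/12)^108 − 1) / (0.035/12)
FV = $1,000.00 × 126.730702
FV = $126,730.70

FV = PMT × ((1+r)^n - 1)/r = $126,730.70


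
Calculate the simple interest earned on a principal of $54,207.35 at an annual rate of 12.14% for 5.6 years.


Simple interest formula: I = P × r × t
I = $54,207.35 × 0.1214 × 5.6
I = $36,852.32

I = P × r × t = $36,852.32


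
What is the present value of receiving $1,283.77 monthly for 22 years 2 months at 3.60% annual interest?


Present value of an ordinary annuity: PV = PMT × (1 − (1 + r)^(−n)) / r
Monthly rate r = 0.036/12 = 0.003, n = 266
PV = $1,283.77 × (1 − (1 + 0.036/12)^(−266)) / (0.036/12)
PV = $1,283.77 × 183.077770
PV = $235,029.75

PV = PMT × (1-(1+r)^(-n))/r = $235,029.75


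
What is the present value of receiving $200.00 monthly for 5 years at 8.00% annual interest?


Present value of an ordinary annuity: PV = PMT × (1 − (1 + r)^(−n)) / r
Monthly rate r = 0.08/12 ≈ 0.00666667, n = 60
PV = $200.00 × (1 − (1 + 0.08/12)^(−60)) / (0.08/12)
PV = $200.00 × 49.318433
PV = $9,863.69

PV = PMT × (1-(1+r)^(-n))/r = $9,863.69


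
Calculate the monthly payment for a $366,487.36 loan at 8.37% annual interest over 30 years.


Loan payment formula: PMT = PV × r / (1 − (1 + r)^(−n))
Monthly rate r = 0.0837/12 = 0.006975, n = 360 months
Denominator: 1 − (1 + 0.0837/12)^(−360) = 0.918102
PMT = $366,487.36 × (0.0837/12) / 0.918102
PMT = $2,784.28 per month

PMT = PV × r / (1-(1+r)^(-n)) = $2,784.28/month


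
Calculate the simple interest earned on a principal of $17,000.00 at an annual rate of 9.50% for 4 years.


Simple interest formula: I = P × r × t
I = $17,000.00 × 0.095 × 4
I = $6,460.00

I = P × r × t = $6,460.00


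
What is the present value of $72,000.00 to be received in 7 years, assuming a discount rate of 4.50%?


Present value formula: PV = FV / (1 + r)^t
PV = $72,000.00 / (1 + 0.045)^7
PV = $72,000.00 / 1.3608618
PV = $52,907.65

PV = FV / (1 + r)^t = $52,907.65


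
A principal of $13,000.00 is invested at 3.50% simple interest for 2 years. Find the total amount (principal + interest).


Total amount formula: A = P(1 + rt) = P + P·r·t
Interest: I = P × r × t = $13,000.00 × 0.035 × 2 = $910.00
A = P + I = $13,000.00 + $910.00 = $13,910.00

A = P + I = P(1 + rt) = $13,910.00


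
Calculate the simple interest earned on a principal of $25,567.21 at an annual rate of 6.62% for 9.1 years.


Simple interest formula: I = P × r × t
I = $25,567.21 × 0.0662 × 9.1
I = $15,402.20

I = P × r × t = $15,402.20


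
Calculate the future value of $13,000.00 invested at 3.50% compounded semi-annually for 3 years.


Compound interest formula: A = P(1 + r/n)^(nt)
A = $13,000.00 × (1 + 0.035/2)^(2 × 3)
Growth factor: (1 + 0.035/2)^6 = 1.109702
A = $13,000.00 × 1.109702
A = $14,426.13

A = P(1 + r/n)^(nt) = $14,426.13


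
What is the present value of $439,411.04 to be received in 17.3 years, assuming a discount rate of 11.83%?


Present value formula: PV = FV / (1 + r)^t
PV = $439,411.04 / (1 + 0.1183)^17.3
PV = $439,411.04 / 6.919250
PV = $63,505.59

PV = FV / (1 + r)^t = $63,505.59


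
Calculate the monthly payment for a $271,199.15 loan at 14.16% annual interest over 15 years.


Loan payment formula: PMT = PV × r / (1 − (1 + r)^(−n))
Monthly rate r = 0.1416/12 = 0.0118, n = 180 months
Denominator: 1 − (1 + 0.1416/12)^(−180) = 0.878952
PMT = $271,199.15 × (0.1416/12) / 0.878952
PMT = $3,640.87 per month

PMT = PV × r / (1-(1+r)^(-n)) = $3,640.87/month


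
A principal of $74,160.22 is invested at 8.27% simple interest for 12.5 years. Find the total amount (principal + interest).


Total amount formula: A = P(1 + rt) = P + P·r·t
Interest: I = P × r × t = $74,160.22 × 0.0827 × 12.5 = $76,663.13
A = P + I = $74,160.22 + $76,663.13 = $150,823.35

A = P + I = P(1 + rt) = $150,823.35


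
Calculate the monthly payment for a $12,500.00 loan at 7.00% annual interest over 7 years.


Loan payment formula: PMT = PV × r / (1 − (1 + r)^(−n))
Monthly rate r = 0.07/12 ≈ 0.00583333, n = 84 months
Denominator: 1 − (1 + 0.07/12)^(−84) = 0.386501
PMT = $12,500.00 × (0.07/12) / 0.386501
PMT = $188.66 per month

PMT = PV × r / (1-(1+r)^(-n)) = $188.66/month


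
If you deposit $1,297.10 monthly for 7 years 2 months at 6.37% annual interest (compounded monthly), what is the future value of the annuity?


Future value of an ordinary annuity: FV = PMT × ((1 + r)^n − 1) / r
Monthly rate r = 0.0637/12 ≈ 0.00530833, n = 86
FV = $1,297.10 × ((1 + 0.0637/12)^86 − 1) / (0.0637/12)
FV = $1,297.10 × 108.633140
FV = $140,908.05

FV = PMT × ((1+r)^n - 1)/r = $140,908.05


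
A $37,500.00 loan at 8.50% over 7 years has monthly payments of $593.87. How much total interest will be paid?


Total paid over the life of the loan = PMT × n.
Total paid = $593.87 × 84 = $49,885.08
Total interest = total paid − principal = $49,885.08 − $37,500.00 = $12,385.08

Total interest = (PMT × n) - PV = $12,385.08


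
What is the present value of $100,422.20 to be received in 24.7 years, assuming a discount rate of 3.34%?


Present value formula: PV = FV / (1 + r)^t
PV = $100,422.20 / (1 + 0.0334)^24.7
PV = $100,422.20 / 2.251287
PV = $44,606.57

PV = FV / (1 + r)^t = $44,606.57


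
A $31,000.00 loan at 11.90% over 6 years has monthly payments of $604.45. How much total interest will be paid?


Total paid over the life of the loan = PMT × n.
Total paid = $604.45 × 72 = $43,520.40
Total interest = total paid − principal = $43,520.40 − $31,000.00 = $12,520.40

Total interest = (PMT × n) - PV = $12,520.40


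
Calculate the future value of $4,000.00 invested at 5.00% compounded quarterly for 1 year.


Compound interest formula: A = P(1 + r/n)^(nt)
A = $4,000.00 × (1 + 0.05/4)^(4 × 1)
Growth factor: (1 + 0.05/4)^4 = 1.050945
A = $4,000.00 × 1.050945
A = $4,203.78

A = P(1 + r/n)^(nt) = $4,203.78


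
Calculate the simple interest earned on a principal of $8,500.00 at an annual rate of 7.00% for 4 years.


Simple interest formula: I = P × r × t
I = $8,500.00 × 0.07 × 4
I = $2,380.00

I = P × r × t = $2,380.00


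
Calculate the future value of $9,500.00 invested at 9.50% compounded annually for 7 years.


Compound interest formula: A = P(1 + r/n)^(nt)
A = $9,500.00 × (1 + 0.095/1)^(1 × 7)
Growth factor: (1 + 0.095/1)^7 = 1.887552
A = $9,500.00 × 1.887552
A = $17,931.74

A = P(1 + r/n)^(nt) = $17,931.74


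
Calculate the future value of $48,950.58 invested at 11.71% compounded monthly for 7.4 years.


Compound interest formula: A = P(1 + r/n)^(nt)
A = $48,950.58 × (1 + 0.1171/12)^(12 × 7.4)
Growth factor: (1 + 0.1171/12)^88.8 = 2.3686953
A = $48,950.58 × 2.3686953
A = $115,949.01

A = P(1 + r/n)^(nt) = $115,949.01


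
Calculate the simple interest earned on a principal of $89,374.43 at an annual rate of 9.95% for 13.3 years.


Simple interest formula: I = P × r × t
I = $89,374.43 × 0.0995 × 13.3
I = $118,273.65

I = P × r × t = $118,273.65


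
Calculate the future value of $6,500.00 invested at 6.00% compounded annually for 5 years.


Compound interest formula: A = P(1 + r/n)^(nt)
A = $6,500.00 × (1 + 0.06/1)^(1 × 5)
Growth factor: (1 + 0.06/1)^5 = 1.338226
A = $6,500.00 × 1.338226
A = $8,698.47

A = P(1 + r/n)^(nt) = $8,698.47


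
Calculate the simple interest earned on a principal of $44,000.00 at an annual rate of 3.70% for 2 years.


Simple interest formula: I = P × r × t
I = $44,000.00 × 0.037 × 2
I = $3,256.00

I = P × r × t = $3,256.00


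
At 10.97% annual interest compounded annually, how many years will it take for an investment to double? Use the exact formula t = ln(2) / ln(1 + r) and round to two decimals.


Doubling condition: (1 + r)^t = 2
Take ln of both sides: t × ln(1 + r) = ln(2)
t = ln(2) / ln(1 + r)
t = 0.693147 / 0.104090
t = 6.66

t = ln(2) / ln(1 + r) = 6.66 years


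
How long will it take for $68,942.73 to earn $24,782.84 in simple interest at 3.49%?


Rearrange the simple interest formula for t:
I = P × r × t  ⇒  t = I / (P × r)
t = $24,782.84 / ($68,942.73 × 0.0349)
t = 10.3

t = I/(P×r) = 10.3 years


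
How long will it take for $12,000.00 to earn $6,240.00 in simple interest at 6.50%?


Rearrange the simple interest formula for t:
I = P × r × t  ⇒  t = I / (P × r)
t = $6,240.00 / ($12,000.00 × 0.065)
t = 8

t = I/(P×r) = 8 years


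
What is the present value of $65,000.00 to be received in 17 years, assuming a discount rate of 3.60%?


Present value formula: PV = FV / (1 + r)^t
PV = $65,000.00 / (1 + 0.036)^17
PV = $65,000.00 / 1.824382
PV = $35,628.50

PV = FV / (1 + r)^t = $35,628.50


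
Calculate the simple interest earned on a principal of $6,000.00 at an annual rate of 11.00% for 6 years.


Simple interest formula: I = P × r × t
I = $6,000.00 × 0.11 × 6
I = $3,960.00

I = P × r × t = $3,960.00


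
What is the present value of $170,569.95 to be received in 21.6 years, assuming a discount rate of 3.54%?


Present value formula: PV = FV / (1 + r)^t
PV = $170,569.95 / (1 + 0.0354)^21.6
PV = $170,569.95 / 2.120002
PV = $80,457.45

PV = FV / (1 + r)^t = $80,457.45


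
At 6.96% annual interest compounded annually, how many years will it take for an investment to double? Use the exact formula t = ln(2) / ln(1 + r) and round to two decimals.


Doubling condition: (1 + r)^t = 2
Take ln of both sides: t × ln(1 + r) = ln(2)
t = ln(2) / ln(1 + r)
t = 0.693147 / 0.067285
t = 10.30

t = ln(2) / ln(1 + r) = 10.30 years


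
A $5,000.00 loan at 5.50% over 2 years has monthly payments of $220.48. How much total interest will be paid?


Total paid over the life of the loan = PMT × n.
Total paid = $220.48 × 24 = $5,291.52
Total interest = total paid − principal = $5,291.52 − $5,000.00 = $291.52

Total interest = (PMT × n) - PV = $291.52


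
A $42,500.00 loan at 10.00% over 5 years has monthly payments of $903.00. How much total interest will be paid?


Total paid over the life of the loan = PMT × n.
Total paid = $903.00 × 60 = $54,180.00
Total interest = total paid − principal = $54,180.00 − $42,500.00 = $11,680.00

Total interest = (PMT × n) - PV = $11,680.00


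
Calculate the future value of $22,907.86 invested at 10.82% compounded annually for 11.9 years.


Compound interest formula: A = P(1 + r/n)^(nt)
A = $22,907.86 × (1 + 0.1082/1)^(1 × 11.9)
Growth factor: (1 + 0.1082/1)^11.9 = 3.395908
A = $22,907.86 × 3.395908
A = $77,792.99

A = P(1 + r/n)^(nt) = $77,792.99


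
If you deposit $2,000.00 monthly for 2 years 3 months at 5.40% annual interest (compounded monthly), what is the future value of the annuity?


Future value of an ordinary annuity: FV = PMT × ((1 + r)^n − 1) / r
Monthly rate r = 0.054/12 = 0.0045, n = 27
FV = $2,000.00 × ((1 + 0.054/12)^27 − 1) / (0.054/12)
FV = $2,000.00 × 28.640364
FV = $57,280.73

FV = PMT × ((1+r)^n - 1)/r = $57,280.73


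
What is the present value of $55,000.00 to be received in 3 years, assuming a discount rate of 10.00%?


Present value formula: PV = FV / (1 + r)^t
PV = $55,000.00 / (1 + 0.1)^3
PV = $55,000.00 / 1.331000
PV = $41,322.31

PV = FV / (1 + r)^t = $41,322.31


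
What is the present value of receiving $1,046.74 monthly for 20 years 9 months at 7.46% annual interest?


Present value of an ordinary annuity: PV = PMT × (1 − (1 + r)^(−n)) / r
Monthly rate r = 0.0746/12 ≈ 0.00621667, n = 249
PV = $1,046.74 × (1 − (1 + 0.0746/12)^(−249)) / (0.0746/12)
PV = $1,046.74 × 126.481755
PV = $132,393.51

PV = PMT × (1-(1+r)^(-n))/r = $132,393.51


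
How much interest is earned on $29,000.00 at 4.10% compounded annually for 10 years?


Compound interest earned = final amount − principal.
A = P(1 + r/n)^(nt) = $29,000.00 × (1 + 0.041/1)^(1 × 10) = $43,341.64
Interest = A − P = $43,341.64 − $29,000.00 = $14,341.64

Interest = A - P = $14,341.64


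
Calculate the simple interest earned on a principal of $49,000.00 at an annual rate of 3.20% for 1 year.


Simple interest formula: I = P × r × t
I = $49,000.00 × 0.032 × 1
I = $1,568.00

I = P × r × t = $1,568.00


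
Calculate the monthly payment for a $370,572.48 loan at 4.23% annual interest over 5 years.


Loan payment formula: PMT = PV × r / (1 − (1 + r)^(−n))
Monthly rate r = 0.0423/12 = 0.003525, n = 60 months
Denominator: 1 − (1 + 0.0423/12)^(−60) = 0.1903297
PMT = $370,572.48 × (0.0423/12) / 0.1903297
PMT = $6,863.19 per month

PMT = PV × r / (1-(1+r)^(-n)) = $6,863.19/month


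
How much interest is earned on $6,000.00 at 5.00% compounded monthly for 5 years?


Compound interest earned = final amount − principal.
A = P(1 + r/n)^(nt) = $6,000.00 × (1 + 0.05/12)^(12 × 5) = $7,700.15
Interest = A − P = $7,700.15 − $6,000.00 = $1,700.15

Interest = A - P = $1,700.15


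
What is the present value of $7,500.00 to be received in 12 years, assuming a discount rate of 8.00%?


Present value formula: PV = FV / (1 + r)^t
PV = $7,500.00 / (1 + 0.08)^12
PV = $7,500.00 / 2.518170
PV = $2,978.35

PV = FV / (1 + r)^t = $2,978.35


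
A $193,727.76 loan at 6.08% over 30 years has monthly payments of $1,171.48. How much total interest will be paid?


Total paid over the life of the loan = PMT × n.
Total paid = $1,171.48 × 360 = $421,732.80
Total interest = total paid − principal = $421,732.80 − $193,727.76 = $228,005.04

Total interest = (PMT × n) - PV = $228,005.04


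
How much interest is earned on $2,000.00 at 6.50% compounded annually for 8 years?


Compound interest earned = final amount − principal.
A = P(1 + r/n)^(nt) = $2,000.00 × (1 + 0.065/1)^(1 × 8) = $3,309.99
Interest = A − P = $3,309.99 − $2,000.00 = $1,309.99

Interest = A - P = $1,309.99


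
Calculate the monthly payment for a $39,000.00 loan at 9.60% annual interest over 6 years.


Loan payment formula: PMT = PV × r / (1 − (1 + r)^(−n))
Monthly rate r = 0.096/12 = 0.008, n = 72 months
Denominator: 1 − (1 + 0.096/12)^(−72) = 0.436568
PMT = $39,000.00 × (0.096/12) / 0.436568
PMT = $714.67 per month

PMT = PV × r / (1-(1+r)^(-n)) = $714.67/month


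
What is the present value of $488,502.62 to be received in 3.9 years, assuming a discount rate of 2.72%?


Present value formula: PV = FV / (1 + r)^t
PV = $488,502.62 / (1 + 0.0272)^3.9
PV = $488,502.62 / 1.1103363
PV = $439,959.15

PV = FV / (1 + r)^t = $439,959.15


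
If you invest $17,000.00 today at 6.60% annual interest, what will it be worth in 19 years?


Future value formula: FV = PV × (1 + r)^t
FV = $17,000.00 × (1 + 0.066)^19
FV = $17,000.00 × 3.3681148
FV = $57,257.95

FV = PV × (1 + r)^t = $57,257.95


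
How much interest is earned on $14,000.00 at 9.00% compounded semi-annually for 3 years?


Compound interest earned = final amount − principal.
A = P(1 + r/n)^(nt) = $14,000.00 × (1 + 0.09/2)^(2 × 3) = $18,231.64
Interest = A − P = $18,231.64 − $14,000.00 = $4,231.64

Interest = A - P = $4,231.64


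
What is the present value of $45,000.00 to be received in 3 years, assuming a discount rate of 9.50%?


Present value formula: PV = FV / (1 + r)^t
PV = $45,000.00 / (1 + 0.095)^3
PV = $45,000.00 / 1.3129324
PV = $34,274.42

PV = FV / (1 + r)^t = $34,274.42


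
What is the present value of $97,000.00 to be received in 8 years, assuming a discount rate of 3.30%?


Present value formula: PV = FV / (1 + r)^t
PV = $97,000.00 / (1 + 0.033)^8
PV = $97,000.00 / 1.2965897
PV = $74,811.64

PV = FV / (1 + r)^t = $74,811.64


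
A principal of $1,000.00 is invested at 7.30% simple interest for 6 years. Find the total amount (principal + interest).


Total amount formula: A = P(1 + rt) = P + P·r·t
Interest: I = P × r × t = $1,000.00 × 0.073 × 6 = $438.00
A = P + I = $1,000.00 + $438.00 = $1,438.00

A = P + I = P(1 + rt) = $1,438.00


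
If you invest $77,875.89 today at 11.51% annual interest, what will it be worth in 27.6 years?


Future value formula: FV = PV × (1 + r)^t
FV = $77,875.89 × (1 + 0.1151)^27.6
FV = $77,875.89 × 20.2237327
FV = $1,574,941.18

FV = PV × (1 + r)^t = $1,574,941.18


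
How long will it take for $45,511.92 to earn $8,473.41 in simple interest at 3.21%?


Rearrange the simple interest formula for t:
I = P × r × t  ⇒  t = I / (P × r)
t = $8,473.41 / ($45,511.92 × 0.0321)
t = 5.8

t = I/(P×r) = 5.8 years


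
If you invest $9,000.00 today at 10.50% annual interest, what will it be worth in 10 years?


Future value formula: FV = PV × (1 + r)^t
FV = $9,000.00 × (1 + 0.105)^10
FV = $9,000.00 × 2.714081
FV = $24,426.73

FV = PV × (1 + r)^t = $24,426.73


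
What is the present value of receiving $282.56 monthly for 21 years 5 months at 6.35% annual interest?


Present value of an ordinary annuity: PV = PMT × (1 − (1 + r)^(−n)) / r
Monthly rate r = 0.0635/12 ≈ 0.00529167, n = 257
PV = $282.56 × (1 − (1 + 0.0635/12)^(−257)) / (0.0635/12)
PV = $282.56 × 140.297303
PV = $39,642.41

PV = PMT × (1-(1+r)^(-n))/r = $39,642.41


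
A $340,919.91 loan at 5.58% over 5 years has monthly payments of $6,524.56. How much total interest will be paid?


Total paid over the life of the loan = PMT × n.
Total paid = $6,524.56 × 60 = $391,473.60
Total interest = total paid − principal = $391,473.60 − $340,919.91 = $50,553.69

Total interest = (PMT × n) - PV = $50,553.69


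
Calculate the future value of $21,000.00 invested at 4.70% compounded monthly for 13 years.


Compound interest formula: A = P(1 + r/n)^(nt)
A = $21,000.00 × (1 + 0.047/12)^(12 × 13)
Growth factor: (1 + 0.047/12)^156 = 1.8400754
A = $21,000.00 × 1.8400754
A = $38,641.58

A = P(1 + r/n)^(nt) = $38,641.58


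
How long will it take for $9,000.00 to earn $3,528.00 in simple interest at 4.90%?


Rearrange the simple interest formula for t:
I = P × r × t  ⇒  t = I / (P × r)
t = $3,528.00 / ($9,000.00 × 0.049)
t = 8

t = I/(P×r) = 8 years


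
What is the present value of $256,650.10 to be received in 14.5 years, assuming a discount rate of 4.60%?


Present value formula: PV = FV / (1 + r)^t
PV = $256,650.10 / (1 + 0.046)^14.5
PV = $256,650.10 / 1.9195942
PV = $133,700.19

PV = FV / (1 + r)^t = $133,700.19


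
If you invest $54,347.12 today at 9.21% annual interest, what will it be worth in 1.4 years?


Future value formula: FV = PV × (1 + r)^t
FV = $54,347.12 × (1 + 0.0921)^1.4
FV = $54,347.12 × 1.1312729
FV = $61,481.42

FV = PV × (1 + r)^t = $61,481.42


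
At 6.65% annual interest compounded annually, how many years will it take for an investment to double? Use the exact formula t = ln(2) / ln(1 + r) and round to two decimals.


Doubling condition: (1 + r)^t = 2
Take ln of both sides: t × ln(1 + r) = ln(2)
t = ln(2) / ln(1 + r)
t = 0.693147 / 0.064382
t = 10.77

t = ln(2) / ln(1 + r) = 10.77 years


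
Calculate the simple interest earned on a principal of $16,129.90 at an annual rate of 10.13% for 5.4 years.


Simple interest formula: I = P × r × t
I = $16,129.90 × 0.1013 × 5.4
I = $8,823.38

I = P × r × t = $8,823.38


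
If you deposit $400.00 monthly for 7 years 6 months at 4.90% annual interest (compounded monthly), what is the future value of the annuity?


Future value of an ordinary annuity: FV = PMT × ((1 + r)^n − 1) / r
Monthly rate r = 0.049/12 ≈ 0.00408333, n = 90
FV = $400.00 × ((1 + 0.049/12)^90 − 1) / (0.049/12)
FV = $400.00 × 108.499494
FV = $43,399.80

FV = PMT × ((1+r)^n - 1)/r = $43,399.80


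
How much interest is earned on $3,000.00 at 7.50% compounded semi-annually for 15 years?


Compound interest earned = final amount − principal.
A = P(1 + r/n)^(nt) = $3,000.00 × (1 + 0.075/2)^(2 × 15) = $9,052.41
Interest = A − P = $9,052.41 − $3,000.00 = $6,052.41

Interest = A - P = $6,052.41


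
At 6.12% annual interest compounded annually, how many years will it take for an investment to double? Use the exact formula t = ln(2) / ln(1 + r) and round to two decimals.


Doubling condition: (1 + r)^t = 2
Take ln of both sides: t × ln(1 + r) = ln(2)
t = ln(2) / ln(1 + r)
t = 0.693147 / 0.059400
t = 11.67

t = ln(2) / ln(1 + r) = 11.67 years


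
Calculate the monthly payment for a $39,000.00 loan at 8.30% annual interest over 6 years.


Loan payment formula: PMT = PV × r / (1 − (1 + r)^(−n))
Monthly rate r = 0.083/12 ≈ 0.00691667, n = 72 months
Denominator: 1 − (1 + 0.083/12)^(−72) = 0.391212
PMT = $39,000.00 × (0.083/12) / 0.391212
PMT = $689.52 per month

PMT = PV × r / (1-(1+r)^(-n)) = $689.52/month


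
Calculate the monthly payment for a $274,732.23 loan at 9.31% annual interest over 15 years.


Loan payment formula: PMT = PV × r / (1 − (1 + r)^(−n))
Monthly rate r = 0.0931/12 ≈ 0.00775833, n = 180 months
Denominator: 1 − (1 + 0.0931/12)^(−180) = 0.751201
PMT = $274,732.23 × (0.0931/12) / 0.751201
PMT = $2,837.41 per month

PMT = PV × r / (1-(1+r)^(-n)) = $2,837.41/month


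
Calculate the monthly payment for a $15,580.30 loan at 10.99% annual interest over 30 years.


Loan payment formula: PMT = PV × r / (1 − (1 + r)^(−n))
Monthly rate r = 0.1099/12 ≈ 0.00915833, n = 360 months
Denominator: 1 − (1 + 0.1099/12)^(−360) = 0.962447
PMT = $15,580.30 × (0.1099/12) / 0.962447
PMT = $148.26 per month

PMT = PV × r / (1-(1+r)^(-n)) = $148.26/month


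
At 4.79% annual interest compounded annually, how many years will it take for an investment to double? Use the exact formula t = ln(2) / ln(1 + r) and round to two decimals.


Doubling condition: (1 + r)^t = 2
Take ln of both sides: t × ln(1 + r) = ln(2)
t = ln(2) / ln(1 + r)
t = 0.693147 / 0.046788
t = 14.81

t = ln(2) / ln(1 + r) = 14.81 years


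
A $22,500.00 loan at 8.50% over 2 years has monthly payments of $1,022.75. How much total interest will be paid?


Total paid over the life of the loan = PMT × n.
Total paid = $1,022.75 × 24 = $24,546.00
Total interest = total paid − principal = $24,546.00 − $22,500.00 = $2,046.00

Total interest = (PMT × n) - PV = $2,046.00


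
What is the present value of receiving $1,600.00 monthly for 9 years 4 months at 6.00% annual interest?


Present value of an ordinary annuity: PV = PMT × (1 − (1 + r)^(−n)) / r
Monthly rate r = 0.06/12 = 0.005, n = 112
PV = $1,600.00 × (1 − (1 + 0.06/12)^(−112)) / (0.06/12)
PV = $1,600.00 × 85.598669
PV = $136,957.87

PV = PMT × (1-(1+r)^(-n))/r = $136,957.87


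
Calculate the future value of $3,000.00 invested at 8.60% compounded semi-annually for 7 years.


Compound interest formula: A = P(1 + r/n)^(nt)
A = $3,000.00 × (1 + 0.086/2)^(2 × 7)
Growth factor: (1 + 0.086/2)^14 = 1.802936
A = $3,000.00 × 1.802936
A = $5,408.81

A = P(1 + r/n)^(nt) = $5,408.81


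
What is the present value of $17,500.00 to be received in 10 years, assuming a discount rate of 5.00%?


Present value formula: PV = FV / (1 + r)^t
PV = $17,500.00 / (1 + 0.05)^10
PV = $17,500.00 / 1.628895
PV = $10,743.48

PV = FV / (1 + r)^t = $10,743.48


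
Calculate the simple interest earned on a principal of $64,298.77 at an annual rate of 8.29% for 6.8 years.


Simple interest formula: I = P × r × t
I = $64,298.77 × 0.0829 × 6.8
I = $36,246.50

I = P × r × t = $36,246.50


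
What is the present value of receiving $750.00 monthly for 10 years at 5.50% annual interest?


Present value of an ordinary annuity: PV = PMT × (1 − (1 + r)^(−n)) / r
Monthly rate r = 0.055/12 ≈ 0.00458333, n = 120
PV = $750.00 × (1 − (1 + 0.055/12)^(−120)) / (0.055/12)
PV = $750.00 × 92.143582
PV = $69,107.69

PV = PMT × (1-(1+r)^(-n))/r = $69,107.69


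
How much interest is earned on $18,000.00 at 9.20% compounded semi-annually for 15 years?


Compound interest earned = final amount − principal.
A = P(1 + r/n)^(nt) = $18,000.00 × (1 + 0.092/2)^(2 × 15) = $69,378.20
Interest = A − P = $69,378.20 − $18,000.00 = $51,378.20

Interest = A - P = $51,378.20


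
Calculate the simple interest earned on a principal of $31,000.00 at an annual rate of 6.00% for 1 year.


Simple interest formula: I = P × r × t
I = $31,000.00 × 0.06 × 1
I = $1,860.00

I = P × r × t = $1,860.00


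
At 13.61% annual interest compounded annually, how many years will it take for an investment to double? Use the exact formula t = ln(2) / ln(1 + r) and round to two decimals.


Doubling condition: (1 + r)^t = 2
Take ln of both sides: t × ln(1 + r) = ln(2)
t = ln(2) / ln(1 + r)
t = 0.693147 / 0.127601
t = 5.43

t = ln(2) / ln(1 + r) = 5.43 years


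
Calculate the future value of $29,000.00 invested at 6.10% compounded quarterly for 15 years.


Compound interest formula: A = P(1 + r/n)^(nt)
A = $29,000.00 × (1 + 0.061/4)^(4 × 15)
Growth factor: (1 + 0.061/4)^60 = 2.479590
A = $29,000.00 × 2.479590
A = $71,908.11

A = P(1 + r/n)^(nt) = $71,908.11


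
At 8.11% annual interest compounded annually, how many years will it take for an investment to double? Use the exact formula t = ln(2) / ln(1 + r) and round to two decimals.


Doubling condition: (1 + r)^t = 2
Take ln of both sides: t × ln(1 + r) = ln(2)
t = ln(2) / ln(1 + r)
t = 0.693147 / 0.077979
t = 8.89

t = ln(2) / ln(1 + r) = 8.89 years


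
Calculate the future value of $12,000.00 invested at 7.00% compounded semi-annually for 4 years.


Compound interest formula: A = P(1 + r/n)^(nt)
A = $12,000.00 × (1 + 0.07/2)^(2 × 4)
Growth factor: (1 + 0.07/2)^8 = 1.316809
A = $12,000.00 × 1.316809
A = $15,801.71

A = P(1 + r/n)^(nt) = $15,801.71


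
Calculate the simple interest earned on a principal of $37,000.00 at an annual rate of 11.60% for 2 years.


Simple interest formula: I = P × r × t
I = $37,000.00 × 0.116 × 2
I = $8,584.00

I = P × r × t = $8,584.00


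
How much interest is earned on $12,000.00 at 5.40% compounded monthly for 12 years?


Compound interest earned = final amount − principal.
A = P(1 + r/n)^(nt) = $12,000.00 × (1 + 0.054/12)^(12 × 12) = $22,907.24
Interest = A − P = $22,907.24 − $12,000.00 = $10,907.24

Interest = A - P = $10,907.24


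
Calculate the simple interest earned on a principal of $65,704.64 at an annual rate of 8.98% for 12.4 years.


Simple interest formula: I = P × r × t
I = $65,704.64 × 0.0898 × 12.4
I = $73,163.43

I = P × r × t = $73,163.43


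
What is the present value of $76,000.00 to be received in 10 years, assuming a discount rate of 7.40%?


Present value formula: PV = FV / (1 + r)^t
PV = $76,000.00 / (1 + 0.074)^10
PV = $76,000.00 / 2.0419392
PV = $37,219.52

PV = FV / (1 + r)^t = $37,219.52


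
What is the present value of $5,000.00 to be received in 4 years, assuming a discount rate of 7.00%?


Present value formula: PV = FV / (1 + r)^t
PV = $5,000.00 / (1 + 0.07)^4
PV = $5,000.00 / 1.310796
PV = $3,814.48

PV = FV / (1 + r)^t = $3,814.48


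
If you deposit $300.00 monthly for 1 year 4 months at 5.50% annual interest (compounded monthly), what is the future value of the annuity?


Future value of an ordinary annuity: FV = PMT × ((1 + r)^n − 1) / r
Monthly rate r = 0.055/12 ≈ 0.00458333, n = 16
FV = $300.00 × ((1 + 0.055/12)^16 − 1) / (0.055/12)
FV = $300.00 × 16.561941
FV = $4,968.58

FV = PMT × ((1+r)^n - 1)/r = $4,968.58


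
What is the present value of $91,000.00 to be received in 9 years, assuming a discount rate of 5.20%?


Present value formula: PV = FV / (1 + r)^t
PV = $91,000.00 / (1 + 0.052)^9
PV = $91,000.00 / 1.578126
PV = $57,663.33

PV = FV / (1 + r)^t = $57,663.33


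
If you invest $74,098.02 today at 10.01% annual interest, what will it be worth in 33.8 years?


Future value formula: FV = PV × (1 + r)^t
FV = $74,098.02 × (1 + 0.1001)^33.8
FV = $74,098.02 × 25.14242517
FV = $1,863,003.92

FV = PV × (1 + r)^t = $1,863,003.92


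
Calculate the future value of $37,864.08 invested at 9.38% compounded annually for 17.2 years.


Compound interest formula: A = P(1 + r/n)^(nt)
A = $37,864.08 × (1 + 0.0938/1)^(1 × 17.2)
Growth factor: (1 + 0.0938/1)^17.2 = 4.6744682
A = $37,864.08 × 4.6744682
A = $176,994.44

A = P(1 + r/n)^(nt) = $176,994.44


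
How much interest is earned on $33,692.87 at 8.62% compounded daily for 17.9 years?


Compound interest earned = final amount − principal.
A = P(1 + r/n)^(nt) = $33,692.87 × (1 + 0.0862/365)^(365 × 17.9) = $157,603.77
Interest = A − P = $157,603.77 − $33,692.87 = $123,910.90

Interest = A - P = $123,910.90


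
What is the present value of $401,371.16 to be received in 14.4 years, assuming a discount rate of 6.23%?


Present value formula: PV = FV / (1 + r)^t
PV = $401,371.16 / (1 + 0.0623)^14.4
PV = $401,371.16 / 2.3875881
PV = $168,107.37

PV = FV / (1 + r)^t = $168,107.37


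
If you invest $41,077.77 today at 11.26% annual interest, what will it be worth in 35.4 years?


Future value formula: FV = PV × (1 + r)^t
FV = $41,077.77 × (1 + 0.1126)^35.4
FV = $41,077.77 × 43.69206473
FV = $1,794,772.59

FV = PV × (1 + r)^t = $1,794,772.59


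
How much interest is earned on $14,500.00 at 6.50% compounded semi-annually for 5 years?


Compound interest earned = final amount − principal.
A = P(1 + r/n)^(nt) = $14,500.00 × (1 + 0.065/2)^(2 × 5) = $19,964.97
Interest = A − P = $19,964.97 − $14,500.00 = $5,464.97

Interest = A - P = $5,464.97


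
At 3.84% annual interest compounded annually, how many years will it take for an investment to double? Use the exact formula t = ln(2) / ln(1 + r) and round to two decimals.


Doubling condition: (1 + r)^t = 2
Take ln of both sides: t × ln(1 + r) = ln(2)
t = ln(2) / ln(1 + r)
t = 0.693147 / 0.037681
t = 18.40

t = ln(2) / ln(1 + r) = 18.40 years


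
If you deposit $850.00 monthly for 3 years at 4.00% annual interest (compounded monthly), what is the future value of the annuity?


Future value of an ordinary annuity: FV = PMT × ((1 + r)^n − 1) / r
Monthly rate r = 0.04/12 ≈ 0.00333333, n = 36
FV = $850.00 × ((1 + 0.04/12)^36 − 1) / (0.04/12)
FV = $850.00 × 38.181562
FV = $32,454.33

FV = PMT × ((1+r)^n - 1)/r = $32,454.33


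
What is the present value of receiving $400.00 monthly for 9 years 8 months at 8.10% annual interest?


Present value of an ordinary annuity: PV = PMT × (1 − (1 + r)^(−n)) / r
Monthly rate r = 0.081/12 = 0.00675, n = 116
PV = $400.00 × (1 − (1 + 0.081/12)^(−116)) / (0.081/12)
PV = $400.00 × 80.261215
PV = $32,104.49

PV = PMT × (1-(1+r)^(-n))/r = $32,104.49


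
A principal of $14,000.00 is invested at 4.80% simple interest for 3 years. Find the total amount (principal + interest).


Total amount formula: A = P(1 + rt) = P + P·r·t
Interest: I = P × r × t = $14,000.00 × 0.048 × 3 = $2,016.00
A = P + I = $14,000.00 + $2,016.00 = $16,016.00

A = P + I = P(1 + rt) = $16,016.00


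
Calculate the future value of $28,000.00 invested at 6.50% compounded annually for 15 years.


Compound interest formula: A = P(1 + r/n)^(nt)
A = $28,000.00 × (1 + 0.065/1)^(1 × 15)
Growth factor: (1 + 0.065/1)^15 = 2.571841
A = $28,000.00 × 2.571841
A = $72,011.55

A = P(1 + r/n)^(nt) = $72,011.55


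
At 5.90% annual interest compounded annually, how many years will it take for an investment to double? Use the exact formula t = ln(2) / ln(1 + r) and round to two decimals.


Doubling condition: (1 + r)^t = 2
Take ln of both sides: t × ln(1 + r) = ln(2)
t = ln(2) / ln(1 + r)
t = 0.693147 / 0.057325
t = 12.09

t = ln(2) / ln(1 + r) = 12.09 years


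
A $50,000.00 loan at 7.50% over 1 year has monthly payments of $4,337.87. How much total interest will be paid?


Total paid over the life of the loan = PMT × n.
Total paid = $4,337.87 × 12 = $52,054.44
Total interest = total paid − principal = $52,054.44 − $50,000.00 = $2,054.44

Total interest = (PMT × n) - PV = $2,054.44


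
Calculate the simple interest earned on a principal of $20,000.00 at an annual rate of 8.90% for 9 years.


Simple interest formula: I = P × r × t
I = $20,000.00 × 0.089 × 9
I = $16,020.00

I = P × r × t = $16,020.00


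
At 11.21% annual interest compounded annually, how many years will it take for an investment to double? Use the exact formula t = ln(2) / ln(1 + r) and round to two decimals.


Doubling condition: (1 + r)^t = 2
Take ln of both sides: t × ln(1 + r) = ln(2)
t = ln(2) / ln(1 + r)
t = 0.693147 / 0.106250
t = 6.52

t = ln(2) / ln(1 + r) = 6.52 years


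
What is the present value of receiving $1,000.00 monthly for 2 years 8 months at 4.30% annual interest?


Present value of an ordinary annuity: PV = PMT × (1 − (1 + r)^(−n)) / r
Monthly rate r = 0.043/12 ≈ 0.00358333, n = 32
PV = $1,000.00 × (1 − (1 + 0.043/12)^(−32)) / (0.043/12)
PV = $1,000.00 × 30.182488
PV = $30,182.49

PV = PMT × (1-(1+r)^(-n))/r = $30,182.49


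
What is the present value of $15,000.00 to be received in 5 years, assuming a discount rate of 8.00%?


Present value formula: PV = FV / (1 + r)^t
PV = $15,000.00 / (1 + 0.08)^5
PV = $15,000.00 / 1.469328
PV = $10,208.75

PV = FV / (1 + r)^t = $10,208.75


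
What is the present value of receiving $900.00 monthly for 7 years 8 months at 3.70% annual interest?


Present value of an ordinary annuity: PV = PMT × (1 − (1 + r)^(−n)) / r
Monthly rate r = 0.037/12 ≈ 0.00308333, n = 92
PV = $900.00 × (1 − (1 + 0.037/12)^(−92)) / (0.037/12)
PV = $900.00 × 79.995790
PV = $71,996.21

PV = PMT × (1-(1+r)^(-n))/r = $71,996.21


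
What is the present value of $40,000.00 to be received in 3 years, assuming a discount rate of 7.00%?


Present value formula: PV = FV / (1 + r)^t
PV = $40,000.00 / (1 + 0.07)^3
PV = $40,000.00 / 1.225043
PV = $32,651.92

PV = FV / (1 + r)^t = $32,651.92


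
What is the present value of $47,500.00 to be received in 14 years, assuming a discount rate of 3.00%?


Present value formula: PV = FV / (1 + r)^t
PV = $47,500.00 / (1 + 0.03)^14
PV = $47,500.00 / 1.5125897
PV = $31,403.10

PV = FV / (1 + r)^t = $31,403.10


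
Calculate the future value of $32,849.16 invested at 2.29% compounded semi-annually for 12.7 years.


Compound interest formula: A = P(1 + r/n)^(nt)
A = $32,849.16 × (1 + 0.0229/2)^(2 × 12.7)
Growth factor: (1 + 0.0229/2)^25.4 = 1.3353289
A = $32,849.16 × 1.3353289
A = $43,864.43

A = P(1 + r/n)^(nt) = $43,864.43


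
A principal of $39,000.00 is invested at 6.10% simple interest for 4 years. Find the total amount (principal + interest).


Total amount formula: A = P(1 + rt) = P + P·r·t
Interest: I = P × r × t = $39,000.00 × 0.061 × 4 = $9,516.00
A = P + I = $39,000.00 + $9,516.00 = $48,516.00

A = P + I = P(1 + rt) = $48,516.00


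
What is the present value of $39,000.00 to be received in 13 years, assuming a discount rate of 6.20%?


Present value formula: PV = FV / (1 + r)^t
PV = $39,000.00 / (1 + 0.062)^13
PV = $39,000.00 / 2.1858418
PV = $17,842.10

PV = FV / (1 + r)^t = $17,842.10


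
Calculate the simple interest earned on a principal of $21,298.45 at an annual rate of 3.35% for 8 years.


Simple interest formula: I = P × r × t
I = $21,298.45 × 0.0335 × 8
I = $5,707.98

I = P × r × t = $5,707.98


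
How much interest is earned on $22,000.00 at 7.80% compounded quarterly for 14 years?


Compound interest earned = final amount − principal.
A = P(1 + r/n)^(nt) = $22,000.00 × (1 + 0.078/4)^(4 × 14) = $64,879.51
Interest = A − P = $64,879.51 − $22,000.00 = $42,879.51

Interest = A - P = $42,879.51


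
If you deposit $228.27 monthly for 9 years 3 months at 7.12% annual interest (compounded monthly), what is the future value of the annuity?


Future value of an ordinary annuity: FV = PMT × ((1 + r)^n − 1) / r
Monthly rate r = 0.0712/12 ≈ 0.00593333, n = 111
FV = $228.27 × ((1 + 0.0712/12)^111 − 1) / (0.0712/12)
FV = $228.27 × 156.459951
FV = $35,715.11

FV = PMT × ((1+r)^n - 1)/r = $35,715.11


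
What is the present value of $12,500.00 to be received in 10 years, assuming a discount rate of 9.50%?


Present value formula: PV = FV / (1 + r)^t
PV = $12,500.00 / (1 + 0.095)^10
PV = $12,500.00 / 2.478228
PV = $5,043.93

PV = FV / (1 + r)^t = $5,043.93


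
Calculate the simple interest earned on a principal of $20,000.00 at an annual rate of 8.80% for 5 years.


Simple interest formula: I = P × r × t
I = $20,000.00 × 0.088 × 5
I = $8,800.00

I = P × r × t = $8,800.00


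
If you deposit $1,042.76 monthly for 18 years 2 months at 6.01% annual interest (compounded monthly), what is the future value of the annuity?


Future value of an ordinary annuity: FV = PMT × ((1 + r)^n − 1) / r
Monthly rate r = 0.0601/12 ≈ 0.00500833, n = 218
FV = $1,042.76 × ((1 + 0.0601/12)^218 − 1) / (0.0601/12)
FV = $1,042.76 × 393.658638
FV = $410,491.48

FV = PMT × ((1+r)^n - 1)/r = $410,491.48


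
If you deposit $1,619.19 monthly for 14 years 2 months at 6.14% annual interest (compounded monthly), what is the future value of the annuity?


Future value of an ordinary annuity: FV = PMT × ((1 + r)^n − 1) / r
Monthly rate r = 0.0614/12 ≈ 0.00511667, n = 170
FV = $1,619.19 × ((1 + 0.0614/12)^170 − 1) / (0.0614/12)
FV = $1,619.19 × 269.946492
FV = $437,094.66

FV = PMT × ((1+r)^n - 1)/r = $437,094.66
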